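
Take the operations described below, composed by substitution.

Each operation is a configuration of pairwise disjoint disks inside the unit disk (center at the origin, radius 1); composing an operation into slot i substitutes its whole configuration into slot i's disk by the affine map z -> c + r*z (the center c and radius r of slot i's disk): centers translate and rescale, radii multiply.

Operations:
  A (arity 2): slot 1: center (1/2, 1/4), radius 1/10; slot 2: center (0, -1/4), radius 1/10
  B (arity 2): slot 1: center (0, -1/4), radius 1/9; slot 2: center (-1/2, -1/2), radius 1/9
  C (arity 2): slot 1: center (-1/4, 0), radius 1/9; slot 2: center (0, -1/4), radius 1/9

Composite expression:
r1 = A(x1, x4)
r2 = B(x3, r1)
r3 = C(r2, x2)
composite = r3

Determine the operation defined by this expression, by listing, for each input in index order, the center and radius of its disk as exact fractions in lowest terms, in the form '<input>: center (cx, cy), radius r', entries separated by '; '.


x1: center (-97/324, -17/324), radius 1/810; x2: center (0, -1/4), radius 1/9; x3: center (-1/4, -1/36), radius 1/81; x4: center (-11/36, -19/324), radius 1/810

Below C, radii multiply path by path; the x-disk centers shift.
input x3: composing its 2 substitution steps yields center (-1/4, -1/36), radius 1/81
input x1: composing its 3 substitution steps yields center (-97/324, -17/324), radius 1/810
input x4: composing its 3 substitution steps yields center (-11/36, -19/324), radius 1/810
input x2: composing its 1 substitution step yields center (0, -1/4), radius 1/9


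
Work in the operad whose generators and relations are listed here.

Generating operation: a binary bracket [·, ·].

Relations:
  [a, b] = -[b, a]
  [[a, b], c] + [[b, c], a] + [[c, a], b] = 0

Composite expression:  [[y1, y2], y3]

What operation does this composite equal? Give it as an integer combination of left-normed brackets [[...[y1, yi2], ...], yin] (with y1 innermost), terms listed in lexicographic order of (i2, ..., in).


Left-normed coefficients sit on the y1-initial expansion words.
Composite bracket: [[y1, y2], y3]
Full expansion: 4 signed words from ab - ba (2^2 = 4).
Coefficients come from the y1-initial words:
  the word y1y2y3 carries sign +1 and contributes +[[y1, y2], y3]

[[y1, y2], y3]


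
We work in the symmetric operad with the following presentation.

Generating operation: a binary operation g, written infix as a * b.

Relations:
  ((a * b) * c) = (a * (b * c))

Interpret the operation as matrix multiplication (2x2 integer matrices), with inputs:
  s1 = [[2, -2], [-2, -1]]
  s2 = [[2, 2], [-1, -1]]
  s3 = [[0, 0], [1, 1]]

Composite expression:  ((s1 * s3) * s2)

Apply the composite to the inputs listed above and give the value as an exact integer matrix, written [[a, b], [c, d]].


[[-2, -2], [-1, -1]]

(s1 * s3) = [[-2, -2], [-1, -1]]
((s1 * s3) * s2) = [[-2, -2], [-1, -1]]


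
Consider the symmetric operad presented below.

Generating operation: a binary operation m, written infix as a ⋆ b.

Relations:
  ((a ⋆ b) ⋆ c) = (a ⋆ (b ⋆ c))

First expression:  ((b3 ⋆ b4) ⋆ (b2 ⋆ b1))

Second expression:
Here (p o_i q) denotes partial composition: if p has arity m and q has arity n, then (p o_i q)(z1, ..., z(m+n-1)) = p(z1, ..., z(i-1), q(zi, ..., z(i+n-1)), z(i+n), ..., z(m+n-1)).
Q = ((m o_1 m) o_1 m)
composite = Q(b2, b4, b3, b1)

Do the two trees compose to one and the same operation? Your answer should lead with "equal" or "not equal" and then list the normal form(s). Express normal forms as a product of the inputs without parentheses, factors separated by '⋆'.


not equal; first: b3 ⋆ b4 ⋆ b2 ⋆ b1; second: b2 ⋆ b4 ⋆ b3 ⋆ b1

Reducing the first expression gives b3 ⋆ b4 ⋆ b2 ⋆ b1
Reducing the second expression gives b2 ⋆ b4 ⋆ b3 ⋆ b1
Distinct normal forms: not equal.


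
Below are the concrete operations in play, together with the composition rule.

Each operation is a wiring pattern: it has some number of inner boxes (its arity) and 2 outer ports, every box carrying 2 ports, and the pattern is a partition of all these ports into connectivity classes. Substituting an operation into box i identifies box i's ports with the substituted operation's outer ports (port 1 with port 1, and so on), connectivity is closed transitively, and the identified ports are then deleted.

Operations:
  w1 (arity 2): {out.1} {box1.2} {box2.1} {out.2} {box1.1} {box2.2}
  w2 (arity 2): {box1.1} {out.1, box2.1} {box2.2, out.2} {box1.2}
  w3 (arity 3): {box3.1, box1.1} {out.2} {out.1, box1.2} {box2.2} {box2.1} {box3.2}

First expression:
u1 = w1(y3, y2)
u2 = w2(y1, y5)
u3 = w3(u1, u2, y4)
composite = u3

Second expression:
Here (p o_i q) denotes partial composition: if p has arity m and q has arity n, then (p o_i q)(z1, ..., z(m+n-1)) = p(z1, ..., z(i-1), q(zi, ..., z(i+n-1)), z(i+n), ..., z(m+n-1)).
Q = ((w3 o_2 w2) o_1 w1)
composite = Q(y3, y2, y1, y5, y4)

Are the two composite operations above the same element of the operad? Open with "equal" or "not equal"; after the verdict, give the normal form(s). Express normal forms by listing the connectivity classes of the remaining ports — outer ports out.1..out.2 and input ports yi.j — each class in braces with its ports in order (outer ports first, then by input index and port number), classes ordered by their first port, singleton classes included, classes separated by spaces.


The first expression, normalized: {out.1} {out.2} {y1.1} {y1.2} {y2.1} {y2.2} {y3.1} {y3.2} {y4.1} {y4.2} {y5.1} {y5.2}
The second expression, normalized: {out.1} {out.2} {y1.1} {y1.2} {y2.1} {y2.2} {y3.1} {y3.2} {y4.1} {y4.2} {y5.1} {y5.2}
Both agree, so they are equal.

equal; the common form is {out.1} {out.2} {y1.1} {y1.2} {y2.1} {y2.2} {y3.1} {y3.2} {y4.1} {y4.2} {y5.1} {y5.2}


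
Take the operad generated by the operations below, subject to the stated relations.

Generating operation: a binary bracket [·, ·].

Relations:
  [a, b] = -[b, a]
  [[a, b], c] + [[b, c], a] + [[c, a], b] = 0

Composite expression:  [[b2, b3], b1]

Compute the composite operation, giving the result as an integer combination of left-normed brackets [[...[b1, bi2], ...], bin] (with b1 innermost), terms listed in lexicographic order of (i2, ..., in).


-[[b1, b2], b3] + [[b1, b3], b2]

Expand each bracket as ab - ba; the b1-initial words give the coefficients.
Composite bracket: [[b2, b3], b1]
Applying ab - ba throughout gives 4 signed words (2^2 = 4).
Collect the words opening with b1:
  from b1b2b3, sign -1: term -[[b1, b2], b3]
  from b1b3b2, sign +1: term +[[b1, b3], b2]


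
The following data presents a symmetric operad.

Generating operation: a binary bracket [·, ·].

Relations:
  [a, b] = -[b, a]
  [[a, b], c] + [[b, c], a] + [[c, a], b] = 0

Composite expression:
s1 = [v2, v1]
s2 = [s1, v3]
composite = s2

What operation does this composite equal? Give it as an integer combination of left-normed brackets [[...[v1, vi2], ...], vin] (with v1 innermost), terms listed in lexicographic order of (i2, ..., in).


-[[v1, v2], v3]


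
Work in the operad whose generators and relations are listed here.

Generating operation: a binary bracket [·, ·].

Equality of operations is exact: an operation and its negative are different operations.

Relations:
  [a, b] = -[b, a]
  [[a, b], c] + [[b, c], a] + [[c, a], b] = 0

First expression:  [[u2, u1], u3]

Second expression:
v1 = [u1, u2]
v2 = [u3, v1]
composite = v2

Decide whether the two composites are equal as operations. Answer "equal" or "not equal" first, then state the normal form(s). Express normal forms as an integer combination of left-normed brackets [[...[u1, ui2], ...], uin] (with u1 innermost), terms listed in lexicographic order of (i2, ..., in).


equal; both compose to -[[u1, u2], u3]


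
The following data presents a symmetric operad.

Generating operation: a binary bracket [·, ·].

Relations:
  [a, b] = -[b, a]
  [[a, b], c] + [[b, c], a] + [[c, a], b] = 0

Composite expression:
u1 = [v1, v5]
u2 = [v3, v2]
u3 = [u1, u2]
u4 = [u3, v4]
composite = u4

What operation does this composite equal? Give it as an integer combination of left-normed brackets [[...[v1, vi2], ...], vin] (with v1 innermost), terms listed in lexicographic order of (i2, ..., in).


-[[[[v1, v5], v2], v3], v4] + [[[[v1, v5], v3], v2], v4]

In the tensor algebra, words opening v1 carry the v1-anchored form.
Composite bracket: [[[v1, v5], [v3, v2]], v4]
Applying ab - ba throughout gives 16 signed words (2^4 = 16).
Collect the words opening with v1:
  word v1v5v2v3v4 has sign -1, contributing -[[[[v1, v5], v2], v3], v4]
  word v1v5v3v2v4 has sign +1, contributing +[[[[v1, v5], v3], v2], v4]


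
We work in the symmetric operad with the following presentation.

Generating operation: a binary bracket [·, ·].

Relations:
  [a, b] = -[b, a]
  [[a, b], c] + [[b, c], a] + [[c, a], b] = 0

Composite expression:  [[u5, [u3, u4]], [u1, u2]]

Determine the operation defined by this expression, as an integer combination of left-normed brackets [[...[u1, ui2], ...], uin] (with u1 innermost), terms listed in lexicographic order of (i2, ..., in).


[[[[u1, u2], u3], u4], u5] - [[[[u1, u2], u4], u3], u5] - [[[[u1, u2], u5], u3], u4] + [[[[u1, u2], u5], u4], u3]

Left-normed coefficients sit on the u1-initial expansion words.
Composite bracket: [[u5, [u3, u4]], [u1, u2]]
Applying ab - ba throughout gives 16 signed words (2^4 = 16).
Collect the words opening with u1:
  word u1u2u3u4u5 has sign +1, contributing +[[[[u1, u2], u3], u4], u5]
  word u1u2u4u3u5 has sign -1, contributing -[[[[u1, u2], u4], u3], u5]
  word u1u2u5u3u4 has sign -1, contributing -[[[[u1, u2], u5], u3], u4]
  word u1u2u5u4u3 has sign +1, contributing +[[[[u1, u2], u5], u4], u3]


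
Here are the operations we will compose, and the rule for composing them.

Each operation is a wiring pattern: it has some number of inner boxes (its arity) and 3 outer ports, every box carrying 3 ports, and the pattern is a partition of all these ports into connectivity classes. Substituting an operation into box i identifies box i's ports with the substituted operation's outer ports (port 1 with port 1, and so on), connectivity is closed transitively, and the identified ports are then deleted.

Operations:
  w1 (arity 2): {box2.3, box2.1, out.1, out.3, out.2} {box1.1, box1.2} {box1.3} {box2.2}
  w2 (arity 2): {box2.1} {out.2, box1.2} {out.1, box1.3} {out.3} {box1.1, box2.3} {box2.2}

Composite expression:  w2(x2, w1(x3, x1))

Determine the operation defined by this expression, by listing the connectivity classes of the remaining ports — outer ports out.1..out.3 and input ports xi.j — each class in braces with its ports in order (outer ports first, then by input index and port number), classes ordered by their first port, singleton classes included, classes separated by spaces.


Reachability decides: close wires over w2-identified ports.
stage w1: inputs (x3, x1), connectivity {out.1, out.2, out.3, x1.1, x1.3} {x1.2} {x3.1, x3.2} {x3.3}, out.j its boundary
stage w2: inputs (x2, x3, x1), connectivity {out.1, x2.3} {out.2, x2.2} {out.3} {x1.1, x1.3, x2.1} {x1.2} {x3.1, x3.2} {x3.3}, out.j its boundary

{out.1, x2.3} {out.2, x2.2} {out.3} {x1.1, x1.3, x2.1} {x1.2} {x3.1, x3.2} {x3.3}


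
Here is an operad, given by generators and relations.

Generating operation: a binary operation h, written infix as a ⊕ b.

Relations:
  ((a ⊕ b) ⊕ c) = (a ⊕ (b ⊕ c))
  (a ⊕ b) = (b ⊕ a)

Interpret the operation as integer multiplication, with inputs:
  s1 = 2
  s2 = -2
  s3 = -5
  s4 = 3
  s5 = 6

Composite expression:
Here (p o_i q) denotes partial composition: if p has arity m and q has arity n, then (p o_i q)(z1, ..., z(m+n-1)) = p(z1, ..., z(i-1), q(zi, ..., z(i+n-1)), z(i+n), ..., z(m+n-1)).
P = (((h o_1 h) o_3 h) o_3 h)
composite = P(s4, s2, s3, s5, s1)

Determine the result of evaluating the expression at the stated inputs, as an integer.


360

(s4 ⊕ s2) = -6
(s3 ⊕ s5) = -30
((s3 ⊕ s5) ⊕ s1) = -60
((s4 ⊕ s2) ⊕ ((s3 ⊕ s5) ⊕ s1)) = 360


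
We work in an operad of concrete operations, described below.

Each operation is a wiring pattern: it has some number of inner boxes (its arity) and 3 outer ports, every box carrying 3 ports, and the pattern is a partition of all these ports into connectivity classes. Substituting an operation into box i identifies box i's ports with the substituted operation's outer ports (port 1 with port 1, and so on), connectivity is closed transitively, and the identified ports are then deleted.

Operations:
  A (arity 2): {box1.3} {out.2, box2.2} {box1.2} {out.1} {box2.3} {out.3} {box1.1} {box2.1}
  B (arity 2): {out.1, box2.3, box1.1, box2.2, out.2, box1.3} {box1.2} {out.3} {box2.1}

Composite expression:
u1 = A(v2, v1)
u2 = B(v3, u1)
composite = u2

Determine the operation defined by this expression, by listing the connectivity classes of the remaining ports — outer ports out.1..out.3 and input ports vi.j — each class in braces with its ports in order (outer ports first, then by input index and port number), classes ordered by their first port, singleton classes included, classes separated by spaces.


{out.1, out.2, v1.2, v3.1, v3.3} {out.3} {v1.1} {v1.3} {v2.1} {v2.2} {v2.3} {v3.2}

After gluing at B, chains via deleted ports link the v-ports.
after A, the pattern on (v2, v1) reads {out.1} {out.2, v1.2} {out.3} {v1.1} {v1.3} {v2.1} {v2.2} {v2.3} (out.j = its outer ports)
after B, the pattern on (v3, v2, v1) reads {out.1, out.2, v1.2, v3.1, v3.3} {out.3} {v1.1} {v1.3} {v2.1} {v2.2} {v2.3} {v3.2} (out.j = its outer ports)


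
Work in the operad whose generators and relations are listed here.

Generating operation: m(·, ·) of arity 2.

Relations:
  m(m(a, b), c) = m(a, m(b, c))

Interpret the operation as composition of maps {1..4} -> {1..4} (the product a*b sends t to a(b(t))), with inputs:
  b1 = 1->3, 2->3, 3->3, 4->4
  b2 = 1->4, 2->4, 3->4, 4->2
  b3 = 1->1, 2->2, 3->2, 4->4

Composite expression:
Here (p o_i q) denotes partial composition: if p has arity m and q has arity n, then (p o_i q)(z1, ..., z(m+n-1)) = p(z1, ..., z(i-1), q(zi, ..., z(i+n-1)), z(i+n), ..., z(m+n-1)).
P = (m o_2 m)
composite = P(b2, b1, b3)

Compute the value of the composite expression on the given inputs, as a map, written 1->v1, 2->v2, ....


m(b1, b3) = 1->3, 2->3, 3->3, 4->4
m(b2, m(b1, b3)) = 1->4, 2->4, 3->4, 4->2

1->4, 2->4, 3->4, 4->2


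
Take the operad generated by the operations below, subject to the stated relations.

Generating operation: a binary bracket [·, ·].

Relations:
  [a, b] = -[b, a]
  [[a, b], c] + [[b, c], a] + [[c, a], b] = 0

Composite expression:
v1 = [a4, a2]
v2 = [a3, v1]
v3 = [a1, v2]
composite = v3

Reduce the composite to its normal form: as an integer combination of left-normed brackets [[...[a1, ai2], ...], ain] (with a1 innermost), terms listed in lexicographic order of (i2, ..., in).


[[[a1, a2], a4], a3] - [[[a1, a3], a2], a4] + [[[a1, a3], a4], a2] - [[[a1, a4], a2], a3]


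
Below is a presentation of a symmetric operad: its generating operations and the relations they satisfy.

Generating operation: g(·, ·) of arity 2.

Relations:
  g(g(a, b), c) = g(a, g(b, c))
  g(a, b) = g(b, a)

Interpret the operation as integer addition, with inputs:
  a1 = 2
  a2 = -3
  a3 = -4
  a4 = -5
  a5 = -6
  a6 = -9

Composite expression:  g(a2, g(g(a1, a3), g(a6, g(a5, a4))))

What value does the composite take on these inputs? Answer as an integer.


g(a1, a3) = -2
g(a5, a4) = -11
g(a6, g(a5, a4)) = -20
g(g(a1, a3), g(a6, g(a5, a4))) = -22
g(a2, g(g(a1, a3), g(a6, g(a5, a4)))) = -25

-25


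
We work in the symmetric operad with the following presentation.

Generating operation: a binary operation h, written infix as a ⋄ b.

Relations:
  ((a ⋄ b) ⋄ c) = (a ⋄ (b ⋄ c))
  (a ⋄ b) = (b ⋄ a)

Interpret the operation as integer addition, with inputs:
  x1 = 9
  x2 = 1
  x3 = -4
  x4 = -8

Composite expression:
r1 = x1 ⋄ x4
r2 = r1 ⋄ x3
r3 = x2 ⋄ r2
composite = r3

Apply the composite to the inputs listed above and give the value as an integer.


-2

(x1 ⋄ x4) = 1
((x1 ⋄ x4) ⋄ x3) = -3
(x2 ⋄ ((x1 ⋄ x4) ⋄ x3)) = -2


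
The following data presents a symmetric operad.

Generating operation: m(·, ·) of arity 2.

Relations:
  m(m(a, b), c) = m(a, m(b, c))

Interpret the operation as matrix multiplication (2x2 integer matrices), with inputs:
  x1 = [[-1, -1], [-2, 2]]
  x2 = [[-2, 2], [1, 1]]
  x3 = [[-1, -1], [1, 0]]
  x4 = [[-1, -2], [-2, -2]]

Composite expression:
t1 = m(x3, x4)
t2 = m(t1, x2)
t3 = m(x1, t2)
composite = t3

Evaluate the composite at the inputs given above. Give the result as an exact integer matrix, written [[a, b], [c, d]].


[[2, -6], [4, -28]]

m(x3, x4) = [[3, 4], [-1, -2]]
m(m(x3, x4), x2) = [[-2, 10], [0, -4]]
m(x1, m(m(x3, x4), x2)) = [[2, -6], [4, -28]]


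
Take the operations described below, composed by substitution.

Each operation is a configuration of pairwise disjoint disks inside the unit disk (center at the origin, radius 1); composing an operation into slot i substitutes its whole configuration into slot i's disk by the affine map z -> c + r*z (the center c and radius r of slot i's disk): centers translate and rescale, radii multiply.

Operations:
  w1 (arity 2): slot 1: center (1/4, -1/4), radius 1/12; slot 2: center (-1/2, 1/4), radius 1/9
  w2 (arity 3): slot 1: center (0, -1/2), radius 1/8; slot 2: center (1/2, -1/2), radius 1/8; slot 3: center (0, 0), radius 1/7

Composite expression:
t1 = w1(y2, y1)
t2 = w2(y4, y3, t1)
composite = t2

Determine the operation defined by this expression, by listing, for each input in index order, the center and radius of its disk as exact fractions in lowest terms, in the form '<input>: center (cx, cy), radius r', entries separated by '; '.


y1: center (-1/14, 1/28), radius 1/63; y2: center (1/28, -1/28), radius 1/84; y3: center (1/2, -1/2), radius 1/8; y4: center (0, -1/2), radius 1/8

Only the slot chain above each y matters under w2; compose those maps.
y4: after 1 affine step, its disk has center (0, -1/2), radius 1/8
y3: after 1 affine step, its disk has center (1/2, -1/2), radius 1/8
y2: after 2 affine steps, its disk has center (1/28, -1/28), radius 1/84
y1: after 2 affine steps, its disk has center (-1/14, 1/28), radius 1/63


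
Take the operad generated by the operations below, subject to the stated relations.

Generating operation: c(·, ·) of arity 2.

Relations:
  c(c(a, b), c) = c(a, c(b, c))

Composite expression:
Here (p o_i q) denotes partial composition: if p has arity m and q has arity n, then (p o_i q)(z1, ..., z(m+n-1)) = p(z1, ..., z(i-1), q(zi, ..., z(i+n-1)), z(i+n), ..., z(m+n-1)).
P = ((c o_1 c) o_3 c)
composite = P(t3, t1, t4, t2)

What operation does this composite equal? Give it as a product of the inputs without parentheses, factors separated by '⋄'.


t3 ⋄ t1 ⋄ t4 ⋄ t2

The c-tree's shape is irrelevant; the t-reading-order decides.
c(t3, t1) linearizes to t3 ⋄ t1
c(t4, t2) linearizes to t4 ⋄ t2
c(c(t3, t1), c(t4, t2)) linearizes to t3 ⋄ t1 ⋄ t4 ⋄ t2


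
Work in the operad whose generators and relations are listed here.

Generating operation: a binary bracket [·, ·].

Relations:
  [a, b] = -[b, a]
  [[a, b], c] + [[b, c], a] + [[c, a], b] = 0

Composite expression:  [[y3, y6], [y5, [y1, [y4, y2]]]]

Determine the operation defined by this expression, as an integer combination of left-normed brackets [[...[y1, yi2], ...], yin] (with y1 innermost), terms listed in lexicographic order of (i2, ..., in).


-[[[[[y1, y2], y4], y5], y3], y6] + [[[[[y1, y2], y4], y5], y6], y3] + [[[[[y1, y4], y2], y5], y3], y6] - [[[[[y1, y4], y2], y5], y6], y3]

Antisymmetry and Jacobi reduce to y1-anchored left-normed brackets.
Composite bracket: [[y3, y6], [y5, [y1, [y4, y2]]]]
Expanding via [a, b] = ab - ba: 32 signed words (2^5 = 32).
Keep just the words that open with y1:
  y1y2y4y5y3y6 appears with sign -1, giving the term -[[[[[y1, y2], y4], y5], y3], y6]
  y1y2y4y5y6y3 appears with sign +1, giving the term +[[[[[y1, y2], y4], y5], y6], y3]
  y1y4y2y5y3y6 appears with sign +1, giving the term +[[[[[y1, y4], y2], y5], y3], y6]
  y1y4y2y5y6y3 appears with sign -1, giving the term -[[[[[y1, y4], y2], y5], y6], y3]


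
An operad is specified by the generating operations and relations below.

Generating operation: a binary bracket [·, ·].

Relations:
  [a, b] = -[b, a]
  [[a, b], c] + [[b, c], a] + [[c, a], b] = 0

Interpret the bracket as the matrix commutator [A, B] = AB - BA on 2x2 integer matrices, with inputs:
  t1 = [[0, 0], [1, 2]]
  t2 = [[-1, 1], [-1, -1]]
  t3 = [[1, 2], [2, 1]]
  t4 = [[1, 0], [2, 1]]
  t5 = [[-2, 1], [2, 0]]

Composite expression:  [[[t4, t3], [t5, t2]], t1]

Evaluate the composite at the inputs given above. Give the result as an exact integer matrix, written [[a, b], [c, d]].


[[16, 32], [32, -16]]

[t4, t3] = [[-4, 0], [0, 4]]
[t5, t2] = [[-3, -2], [-2, 3]]
[[t4, t3], [t5, t2]] = [[0, 16], [-16, 0]]
[[[t4, t3], [t5, t2]], t1] = [[16, 32], [32, -16]]


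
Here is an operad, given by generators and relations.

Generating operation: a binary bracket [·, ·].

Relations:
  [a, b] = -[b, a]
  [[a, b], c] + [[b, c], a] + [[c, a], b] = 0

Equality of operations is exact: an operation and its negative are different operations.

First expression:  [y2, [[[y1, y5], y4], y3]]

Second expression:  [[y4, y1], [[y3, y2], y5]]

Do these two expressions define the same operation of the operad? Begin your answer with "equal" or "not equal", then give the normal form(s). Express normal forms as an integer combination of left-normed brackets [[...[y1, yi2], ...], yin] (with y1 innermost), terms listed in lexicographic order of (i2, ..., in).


not equal; first: -[[[[y1, y5], y4], y3], y2]; second: [[[[y1, y4], y2], y3], y5] - [[[[y1, y4], y3], y2], y5] - [[[[y1, y4], y5], y2], y3] + [[[[y1, y4], y5], y3], y2]

In normal form, the first expression is -[[[[y1, y5], y4], y3], y2]
In normal form, the second expression is [[[[y1, y4], y2], y3], y5] - [[[[y1, y4], y3], y2], y5] - [[[[y1, y4], y5], y2], y3] + [[[[y1, y4], y5], y3], y2]
No match — not equal.


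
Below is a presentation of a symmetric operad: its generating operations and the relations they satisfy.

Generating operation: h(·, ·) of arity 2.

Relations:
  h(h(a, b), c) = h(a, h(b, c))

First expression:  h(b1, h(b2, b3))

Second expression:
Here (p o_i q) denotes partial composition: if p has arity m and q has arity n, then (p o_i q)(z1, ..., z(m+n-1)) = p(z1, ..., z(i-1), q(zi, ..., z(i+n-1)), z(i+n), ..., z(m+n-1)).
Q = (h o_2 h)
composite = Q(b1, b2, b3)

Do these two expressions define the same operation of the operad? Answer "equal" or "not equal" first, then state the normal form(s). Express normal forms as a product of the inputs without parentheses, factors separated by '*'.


equal; both compose to b1 * b2 * b3


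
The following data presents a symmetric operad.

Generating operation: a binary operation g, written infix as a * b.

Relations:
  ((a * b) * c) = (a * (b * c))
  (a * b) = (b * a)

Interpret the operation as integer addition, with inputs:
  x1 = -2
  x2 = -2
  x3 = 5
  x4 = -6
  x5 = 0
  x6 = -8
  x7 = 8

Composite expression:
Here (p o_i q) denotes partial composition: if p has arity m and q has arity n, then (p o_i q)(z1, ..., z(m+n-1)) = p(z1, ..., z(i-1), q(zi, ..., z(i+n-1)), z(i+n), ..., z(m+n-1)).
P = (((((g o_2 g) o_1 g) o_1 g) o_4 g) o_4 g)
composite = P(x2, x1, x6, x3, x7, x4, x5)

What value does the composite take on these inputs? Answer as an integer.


-5


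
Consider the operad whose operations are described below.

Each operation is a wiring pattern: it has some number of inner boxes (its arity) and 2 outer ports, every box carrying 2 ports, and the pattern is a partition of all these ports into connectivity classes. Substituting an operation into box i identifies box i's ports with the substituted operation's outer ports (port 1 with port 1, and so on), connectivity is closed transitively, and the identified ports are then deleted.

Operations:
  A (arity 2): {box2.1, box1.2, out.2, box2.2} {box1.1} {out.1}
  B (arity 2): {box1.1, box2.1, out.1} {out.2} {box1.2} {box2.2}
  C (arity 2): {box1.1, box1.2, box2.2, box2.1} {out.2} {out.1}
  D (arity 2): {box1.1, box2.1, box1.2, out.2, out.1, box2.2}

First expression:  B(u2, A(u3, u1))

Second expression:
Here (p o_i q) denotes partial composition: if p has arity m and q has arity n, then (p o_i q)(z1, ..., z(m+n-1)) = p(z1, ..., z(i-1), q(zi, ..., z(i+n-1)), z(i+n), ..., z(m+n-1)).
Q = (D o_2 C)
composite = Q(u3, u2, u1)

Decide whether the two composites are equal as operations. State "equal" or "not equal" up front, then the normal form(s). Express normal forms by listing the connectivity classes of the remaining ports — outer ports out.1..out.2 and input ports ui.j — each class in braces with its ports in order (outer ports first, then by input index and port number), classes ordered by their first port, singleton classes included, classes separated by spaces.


In normal form, the first expression is {out.1, u2.1} {out.2} {u1.1, u1.2, u3.2} {u2.2} {u3.1}
In normal form, the second expression is {out.1, out.2, u3.1, u3.2} {u1.1, u1.2, u2.1, u2.2}
The normal forms differ: not equal.

not equal; first: {out.1, u2.1} {out.2} {u1.1, u1.2, u3.2} {u2.2} {u3.1}; second: {out.1, out.2, u3.1, u3.2} {u1.1, u1.2, u2.1, u2.2}


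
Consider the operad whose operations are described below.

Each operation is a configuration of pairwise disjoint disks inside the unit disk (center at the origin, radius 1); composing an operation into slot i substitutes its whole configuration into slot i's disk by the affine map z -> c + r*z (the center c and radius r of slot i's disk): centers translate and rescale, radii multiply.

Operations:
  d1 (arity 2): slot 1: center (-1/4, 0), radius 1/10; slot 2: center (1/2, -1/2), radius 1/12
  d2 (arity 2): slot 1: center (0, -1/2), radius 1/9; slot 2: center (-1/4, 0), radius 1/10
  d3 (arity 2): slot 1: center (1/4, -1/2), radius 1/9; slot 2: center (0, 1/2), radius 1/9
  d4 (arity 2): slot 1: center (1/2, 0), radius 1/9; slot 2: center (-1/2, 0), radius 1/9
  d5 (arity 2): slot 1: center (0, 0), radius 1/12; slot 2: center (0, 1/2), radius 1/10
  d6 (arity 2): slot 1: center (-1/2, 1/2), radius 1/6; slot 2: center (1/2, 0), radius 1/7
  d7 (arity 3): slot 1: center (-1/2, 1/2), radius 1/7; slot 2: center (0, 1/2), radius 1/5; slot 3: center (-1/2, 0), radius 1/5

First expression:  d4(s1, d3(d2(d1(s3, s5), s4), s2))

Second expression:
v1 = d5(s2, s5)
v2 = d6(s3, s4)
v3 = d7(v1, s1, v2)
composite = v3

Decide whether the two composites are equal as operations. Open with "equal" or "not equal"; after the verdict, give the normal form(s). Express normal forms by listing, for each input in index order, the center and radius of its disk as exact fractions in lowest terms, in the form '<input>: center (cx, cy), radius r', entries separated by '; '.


The first composite normalizes to s1: center (1/2, 0), radius 1/9; s2: center (-1/2, 1/18), radius 1/81; s3: center (-689/1458, -5/81), radius 1/7290; s4: center (-77/162, -1/18), radius 1/810; s5: center (-1375/2916, -91/1458), radius 1/8748
The second composite normalizes to s1: center (0, 1/2), radius 1/5; s2: center (-1/2, 1/2), radius 1/84; s3: center (-3/5, 1/10), radius 1/30; s4: center (-2/5, 0), radius 1/35; s5: center (-1/2, 4/7), radius 1/70
Different reductions; not equal.

not equal; the first gives s1: center (1/2, 0), radius 1/9; s2: center (-1/2, 1/18), radius 1/81; s3: center (-689/1458, -5/81), radius 1/7290; s4: center (-77/162, -1/18), radius 1/810; s5: center (-1375/2916, -91/1458), radius 1/8748 and the second s1: center (0, 1/2), radius 1/5; s2: center (-1/2, 1/2), radius 1/84; s3: center (-3/5, 1/10), radius 1/30; s4: center (-2/5, 0), radius 1/35; s5: center (-1/2, 4/7), radius 1/70


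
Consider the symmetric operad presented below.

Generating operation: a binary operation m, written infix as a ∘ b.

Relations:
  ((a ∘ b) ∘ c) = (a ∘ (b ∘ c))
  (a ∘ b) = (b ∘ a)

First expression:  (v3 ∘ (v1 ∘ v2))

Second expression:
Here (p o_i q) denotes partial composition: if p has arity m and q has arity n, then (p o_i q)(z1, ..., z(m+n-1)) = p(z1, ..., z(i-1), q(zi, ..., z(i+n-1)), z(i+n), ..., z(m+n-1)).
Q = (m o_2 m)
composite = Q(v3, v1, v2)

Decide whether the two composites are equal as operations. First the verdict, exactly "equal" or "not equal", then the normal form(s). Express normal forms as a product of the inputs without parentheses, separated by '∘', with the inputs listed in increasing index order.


The first composite normalizes to v1 ∘ v2 ∘ v3
The second composite normalizes to v1 ∘ v2 ∘ v3
Same normal form: equal.

equal; the common form is v1 ∘ v2 ∘ v3


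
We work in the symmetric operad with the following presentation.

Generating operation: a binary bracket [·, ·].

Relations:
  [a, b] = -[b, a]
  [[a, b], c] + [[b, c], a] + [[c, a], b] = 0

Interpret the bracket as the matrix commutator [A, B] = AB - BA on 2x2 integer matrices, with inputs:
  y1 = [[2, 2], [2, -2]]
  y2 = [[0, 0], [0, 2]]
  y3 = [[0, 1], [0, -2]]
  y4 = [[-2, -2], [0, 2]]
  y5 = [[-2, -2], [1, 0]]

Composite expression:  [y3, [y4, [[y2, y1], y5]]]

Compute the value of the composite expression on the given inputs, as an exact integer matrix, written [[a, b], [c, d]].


[y2, y1] = [[0, -4], [4, 0]]
[[y2, y1], y5] = [[4, -8], [-8, -4]]
[y4, [[y2, y1], y5]] = [[16, 48], [-32, -16]]
[y3, [y4, [[y2, y1], y5]]] = [[-32, 64], [64, 32]]

[[-32, 64], [64, 32]]


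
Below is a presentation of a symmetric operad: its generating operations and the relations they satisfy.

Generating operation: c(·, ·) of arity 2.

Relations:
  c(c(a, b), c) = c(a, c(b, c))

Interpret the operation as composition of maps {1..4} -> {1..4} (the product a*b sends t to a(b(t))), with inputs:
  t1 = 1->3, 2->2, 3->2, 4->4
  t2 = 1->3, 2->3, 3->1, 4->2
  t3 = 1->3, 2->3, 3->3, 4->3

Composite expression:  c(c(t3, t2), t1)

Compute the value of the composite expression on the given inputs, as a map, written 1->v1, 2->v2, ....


1->3, 2->3, 3->3, 4->3


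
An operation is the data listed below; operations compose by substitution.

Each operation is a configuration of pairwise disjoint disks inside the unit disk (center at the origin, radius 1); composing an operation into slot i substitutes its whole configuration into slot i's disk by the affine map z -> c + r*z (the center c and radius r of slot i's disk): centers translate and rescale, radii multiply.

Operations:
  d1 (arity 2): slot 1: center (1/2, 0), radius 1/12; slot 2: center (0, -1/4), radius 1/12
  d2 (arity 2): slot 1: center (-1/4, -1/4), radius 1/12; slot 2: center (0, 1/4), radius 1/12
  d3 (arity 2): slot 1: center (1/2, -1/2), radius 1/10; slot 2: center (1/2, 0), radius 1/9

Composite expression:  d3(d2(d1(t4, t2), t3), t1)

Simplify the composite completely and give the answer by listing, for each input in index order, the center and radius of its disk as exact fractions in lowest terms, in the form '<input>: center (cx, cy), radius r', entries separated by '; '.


t1: center (1/2, 0), radius 1/9; t2: center (19/40, -253/480), radius 1/1440; t3: center (1/2, -19/40), radius 1/120; t4: center (23/48, -21/40), radius 1/1440

Only the slot chain above each t matters under d3; compose those maps.
t4 passes through 3 substitutions, ending at center (23/48, -21/40), radius 1/1440
t2 passes through 3 substitutions, ending at center (19/40, -253/480), radius 1/1440
t3 passes through 2 substitutions, ending at center (1/2, -19/40), radius 1/120
t1 passes through 1 substitution, ending at center (1/2, 0), radius 1/9


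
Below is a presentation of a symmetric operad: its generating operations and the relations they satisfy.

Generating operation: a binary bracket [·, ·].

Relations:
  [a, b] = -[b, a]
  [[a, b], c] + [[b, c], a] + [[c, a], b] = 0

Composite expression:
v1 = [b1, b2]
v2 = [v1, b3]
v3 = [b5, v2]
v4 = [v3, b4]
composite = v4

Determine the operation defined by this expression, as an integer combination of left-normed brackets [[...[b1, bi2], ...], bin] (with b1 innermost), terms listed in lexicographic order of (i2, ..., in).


-[[[[b1, b2], b3], b5], b4]


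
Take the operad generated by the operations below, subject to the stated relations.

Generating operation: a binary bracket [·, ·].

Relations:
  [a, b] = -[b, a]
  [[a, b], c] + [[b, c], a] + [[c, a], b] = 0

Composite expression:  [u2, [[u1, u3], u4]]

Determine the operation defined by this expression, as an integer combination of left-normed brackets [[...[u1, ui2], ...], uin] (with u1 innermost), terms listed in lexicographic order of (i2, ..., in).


-[[[u1, u3], u4], u2]

Antisymmetry and Jacobi reduce to u1-anchored left-normed brackets.
Composite bracket: [u2, [[u1, u3], u4]]
The bracket unfolds into 8 signed words via [a, b] = ab - ba (2^3 = 8).
Coefficients come from the u1-initial words:
  u1u3u4u2 appears with sign -1, giving the term -[[[u1, u3], u4], u2]


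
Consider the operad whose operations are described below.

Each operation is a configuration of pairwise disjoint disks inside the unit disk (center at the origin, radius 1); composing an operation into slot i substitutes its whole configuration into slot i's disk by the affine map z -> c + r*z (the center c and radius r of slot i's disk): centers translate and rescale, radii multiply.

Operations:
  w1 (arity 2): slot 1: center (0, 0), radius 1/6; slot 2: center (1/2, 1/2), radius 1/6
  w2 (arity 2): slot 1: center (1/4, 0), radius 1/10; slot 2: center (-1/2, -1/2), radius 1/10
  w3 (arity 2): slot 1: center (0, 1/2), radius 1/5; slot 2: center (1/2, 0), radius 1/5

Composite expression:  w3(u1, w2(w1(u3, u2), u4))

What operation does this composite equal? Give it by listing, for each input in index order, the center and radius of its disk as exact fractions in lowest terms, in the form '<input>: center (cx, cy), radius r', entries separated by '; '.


u1: center (0, 1/2), radius 1/5; u2: center (14/25, 1/100), radius 1/300; u3: center (11/20, 0), radius 1/300; u4: center (2/5, -1/10), radius 1/50


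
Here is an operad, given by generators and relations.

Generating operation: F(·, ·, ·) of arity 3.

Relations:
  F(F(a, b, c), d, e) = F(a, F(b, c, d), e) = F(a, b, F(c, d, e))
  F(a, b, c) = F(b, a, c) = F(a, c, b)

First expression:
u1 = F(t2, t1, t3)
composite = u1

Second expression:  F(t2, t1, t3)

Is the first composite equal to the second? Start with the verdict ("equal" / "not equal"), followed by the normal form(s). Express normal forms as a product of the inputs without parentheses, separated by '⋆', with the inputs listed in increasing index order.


equal: each reduces to t1 ⋆ t2 ⋆ t3

Normal form of the first expression: t1 ⋆ t2 ⋆ t3
Normal form of the second expression: t1 ⋆ t2 ⋆ t3
The normal forms match — equal.


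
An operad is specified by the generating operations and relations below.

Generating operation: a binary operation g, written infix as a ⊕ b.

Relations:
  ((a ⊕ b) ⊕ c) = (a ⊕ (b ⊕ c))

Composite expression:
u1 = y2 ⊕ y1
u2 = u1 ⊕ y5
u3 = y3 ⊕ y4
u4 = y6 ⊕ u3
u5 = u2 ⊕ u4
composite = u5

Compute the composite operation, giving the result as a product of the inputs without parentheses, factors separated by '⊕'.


The g-tree's shape is irrelevant; the y-reading-order decides.
(y2 ⊕ y1) collapses to y2 ⊕ y1
((y2 ⊕ y1) ⊕ y5) collapses to y2 ⊕ y1 ⊕ y5
(y3 ⊕ y4) collapses to y3 ⊕ y4
(y6 ⊕ (y3 ⊕ y4)) collapses to y6 ⊕ y3 ⊕ y4
(((y2 ⊕ y1) ⊕ y5) ⊕ (y6 ⊕ (y3 ⊕ y4))) collapses to y2 ⊕ y1 ⊕ y5 ⊕ y6 ⊕ y3 ⊕ y4

y2 ⊕ y1 ⊕ y5 ⊕ y6 ⊕ y3 ⊕ y4


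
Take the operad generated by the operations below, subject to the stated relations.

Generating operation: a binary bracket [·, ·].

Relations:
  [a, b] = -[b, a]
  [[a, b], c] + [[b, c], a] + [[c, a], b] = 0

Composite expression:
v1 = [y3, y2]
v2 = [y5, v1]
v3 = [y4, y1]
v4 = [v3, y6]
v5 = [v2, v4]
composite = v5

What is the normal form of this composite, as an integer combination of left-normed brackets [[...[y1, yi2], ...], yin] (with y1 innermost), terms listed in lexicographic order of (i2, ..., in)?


Antisymmetry and Jacobi reduce to y1-anchored left-normed brackets.
Composite bracket: [[y5, [y3, y2]], [[y4, y1], y6]]
Full expansion: 32 signed words from ab - ba (2^5 = 32).
The y1-initial words carry the normal form:
  y1y4y6y2y3y5 (sign +1) contributes +[[[[[y1, y4], y6], y2], y3], y5]
  y1y4y6y3y2y5 (sign -1) contributes -[[[[[y1, y4], y6], y3], y2], y5]
  y1y4y6y5y2y3 (sign -1) contributes -[[[[[y1, y4], y6], y5], y2], y3]
  y1y4y6y5y3y2 (sign +1) contributes +[[[[[y1, y4], y6], y5], y3], y2]

[[[[[y1, y4], y6], y2], y3], y5] - [[[[[y1, y4], y6], y3], y2], y5] - [[[[[y1, y4], y6], y5], y2], y3] + [[[[[y1, y4], y6], y5], y3], y2]


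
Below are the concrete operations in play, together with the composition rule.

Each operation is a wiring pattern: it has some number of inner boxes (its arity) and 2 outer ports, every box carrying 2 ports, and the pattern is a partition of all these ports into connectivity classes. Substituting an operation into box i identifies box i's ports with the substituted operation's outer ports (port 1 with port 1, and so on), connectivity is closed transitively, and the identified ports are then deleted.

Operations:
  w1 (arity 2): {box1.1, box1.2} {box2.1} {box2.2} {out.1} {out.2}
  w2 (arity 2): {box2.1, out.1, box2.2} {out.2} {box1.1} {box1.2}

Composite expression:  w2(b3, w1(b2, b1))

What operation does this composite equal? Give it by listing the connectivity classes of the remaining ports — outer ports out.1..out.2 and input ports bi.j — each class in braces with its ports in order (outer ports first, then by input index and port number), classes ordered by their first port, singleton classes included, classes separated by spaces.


{out.1} {out.2} {b1.1} {b1.2} {b2.1, b2.2} {b3.1} {b3.2}


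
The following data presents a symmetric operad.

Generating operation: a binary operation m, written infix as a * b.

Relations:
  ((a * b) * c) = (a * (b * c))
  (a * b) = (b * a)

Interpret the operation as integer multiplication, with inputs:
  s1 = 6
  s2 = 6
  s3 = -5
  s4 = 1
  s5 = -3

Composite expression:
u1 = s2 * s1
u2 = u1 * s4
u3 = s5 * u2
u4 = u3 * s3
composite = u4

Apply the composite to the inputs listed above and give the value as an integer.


540

(s2 * s1) = 36
((s2 * s1) * s4) = 36
(s5 * ((s2 * s1) * s4)) = -108
((s5 * ((s2 * s1) * s4)) * s3) = 540


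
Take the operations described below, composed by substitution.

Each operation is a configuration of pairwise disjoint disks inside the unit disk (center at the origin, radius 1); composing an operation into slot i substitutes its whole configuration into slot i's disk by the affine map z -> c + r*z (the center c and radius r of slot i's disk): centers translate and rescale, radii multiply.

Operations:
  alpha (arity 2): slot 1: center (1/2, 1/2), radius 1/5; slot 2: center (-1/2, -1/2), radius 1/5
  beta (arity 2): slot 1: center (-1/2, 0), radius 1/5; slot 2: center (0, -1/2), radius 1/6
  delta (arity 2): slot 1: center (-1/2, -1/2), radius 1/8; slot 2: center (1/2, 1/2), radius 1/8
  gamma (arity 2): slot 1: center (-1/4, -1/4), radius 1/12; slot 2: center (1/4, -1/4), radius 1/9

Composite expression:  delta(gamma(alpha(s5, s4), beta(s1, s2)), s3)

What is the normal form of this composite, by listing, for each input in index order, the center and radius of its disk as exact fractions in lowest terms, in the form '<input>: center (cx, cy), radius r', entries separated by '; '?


Follow each s-input down from delta: c' goes to c + r*c', radius to r*r'.
input s5: composing its 3 substitution steps yields center (-101/192, -101/192), radius 1/480
input s4: composing its 3 substitution steps yields center (-103/192, -103/192), radius 1/480
input s1: composing its 3 substitution steps yields center (-137/288, -17/32), radius 1/360
input s2: composing its 3 substitution steps yields center (-15/32, -155/288), radius 1/432
input s3: composing its 1 substitution step yields center (1/2, 1/2), radius 1/8

s1: center (-137/288, -17/32), radius 1/360; s2: center (-15/32, -155/288), radius 1/432; s3: center (1/2, 1/2), radius 1/8; s4: center (-103/192, -103/192), radius 1/480; s5: center (-101/192, -101/192), radius 1/480
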